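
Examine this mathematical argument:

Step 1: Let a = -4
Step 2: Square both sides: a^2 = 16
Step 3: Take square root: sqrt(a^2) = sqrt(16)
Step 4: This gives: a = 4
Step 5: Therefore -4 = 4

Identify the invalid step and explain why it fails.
Step 4: This gives: a = 4

Step 4 incorrectly states that sqrt(a^2) = a. The correct identity is sqrt(a^2) = |a|. Since a = -4 < 0, we have sqrt(a^2) = |-4| = 4, not a = -4.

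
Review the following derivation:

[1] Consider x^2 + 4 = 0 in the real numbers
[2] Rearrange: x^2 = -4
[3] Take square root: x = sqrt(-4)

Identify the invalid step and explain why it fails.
Step 3: Take square root: x = sqrt(-4)

Step 3 takes the square root of -4, which is negative. In the real number system, the square root of a negative number is undefined. The equation x^2 + 4 = 0 has no real solutions. Square roots of negative numbers only exist in the complex numbers.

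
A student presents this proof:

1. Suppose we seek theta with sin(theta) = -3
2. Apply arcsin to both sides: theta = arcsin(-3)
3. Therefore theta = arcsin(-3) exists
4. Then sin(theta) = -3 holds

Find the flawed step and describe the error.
Step 2: Apply arcsin to both sides: theta = arcsin(-3)

Step 2 applies arcsin to -3. However, arcsin(x) is only defined for x in [-1, 1] because sin(theta) can only produce values in that range. Since |-3| > 1, arcsin(-3) is undefined. There is no angle whose sine equals -3.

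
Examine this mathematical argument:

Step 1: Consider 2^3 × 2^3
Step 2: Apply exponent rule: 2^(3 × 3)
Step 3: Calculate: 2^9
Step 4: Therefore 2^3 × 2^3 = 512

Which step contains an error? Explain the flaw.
Step 2: Apply exponent rule: 2^(3 × 3)

Step 2 incorrectly states that a^b × a^c = a^(b×c). The correct rule is a^b × a^c = a^(b+c). The actual value is 2^3 × 2^3 = 2^6 = 64, not 2^9 = 512.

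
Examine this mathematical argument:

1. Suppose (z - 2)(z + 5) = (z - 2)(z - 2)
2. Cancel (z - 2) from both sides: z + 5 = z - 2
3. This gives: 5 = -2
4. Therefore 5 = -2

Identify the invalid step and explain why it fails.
Step 2: Cancel (z - 2) from both sides: z + 5 = z - 2

Step 2 cancels (z - 2) from both sides. This is only valid if (z - 2) ≠ 0, i.e., z ≠ 2. When z = 2, both sides equal zero regardless of the other factors. The correct approach requires considering z = 2 as a separate case.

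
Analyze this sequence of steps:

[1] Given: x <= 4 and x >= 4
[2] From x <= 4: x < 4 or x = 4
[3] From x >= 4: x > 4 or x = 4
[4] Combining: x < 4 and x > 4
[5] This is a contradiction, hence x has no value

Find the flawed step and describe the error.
Step 4: Combining: x < 4 and x > 4

Step 4 incorrectly combines the conditions. From x <= 4 and x >= 4, the intersection is x = 4. The error treats the 'or' cases as 'and' requirements. The correct conclusion is that x = 4 is the unique solution, not that no solution exists.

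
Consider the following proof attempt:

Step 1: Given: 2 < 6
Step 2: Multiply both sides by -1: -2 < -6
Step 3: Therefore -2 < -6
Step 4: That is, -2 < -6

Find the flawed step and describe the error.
Step 2: Multiply both sides by -1: -2 < -6

Step 2 multiplies both sides by -1 but fails to reverse the inequality sign. When multiplying (or dividing) an inequality by a negative number, the direction must be reversed. Since 2 < 6, we should get -2 > -6, i.e., -2 > -6.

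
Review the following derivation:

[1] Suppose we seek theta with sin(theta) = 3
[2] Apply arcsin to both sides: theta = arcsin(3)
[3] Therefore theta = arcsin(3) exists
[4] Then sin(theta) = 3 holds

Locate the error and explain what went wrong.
Step 2: Apply arcsin to both sides: theta = arcsin(3)

Step 2 applies arcsin to 3. However, arcsin(x) is only defined for x in [-1, 1] because sin(theta) can only produce values in that range. Since |3| > 1, arcsin(3) is undefined. There is no angle whose sine equals 3.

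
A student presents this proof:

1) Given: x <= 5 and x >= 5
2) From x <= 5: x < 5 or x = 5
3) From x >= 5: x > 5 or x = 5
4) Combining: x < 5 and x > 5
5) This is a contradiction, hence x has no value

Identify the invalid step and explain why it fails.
Step 4: Combining: x < 5 and x > 5

Step 4 incorrectly combines the conditions. From x <= 5 and x >= 5, the intersection is x = 5. The error treats the 'or' cases as 'and' requirements. The correct conclusion is that x = 5 is the unique solution, not that no solution exists.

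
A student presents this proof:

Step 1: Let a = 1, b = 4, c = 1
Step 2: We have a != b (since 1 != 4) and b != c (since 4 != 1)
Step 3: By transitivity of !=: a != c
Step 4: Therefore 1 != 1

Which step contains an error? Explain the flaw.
Step 3: By transitivity of !=: a != c

Step 3 incorrectly applies transitivity to the '!=' relation. Transitivity states: if a R b and b R c, then a R c. However, '!=' is not transitive. Counterexample: 1 != 4 and 4 != 1, but 1 = 1 (both equal 1). Transitivity holds for relations like <, <=, =, but not for !=.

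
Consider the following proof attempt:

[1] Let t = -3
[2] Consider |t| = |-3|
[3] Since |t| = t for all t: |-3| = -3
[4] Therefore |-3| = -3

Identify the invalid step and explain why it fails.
Step 3: Since |t| = t for all t: |-3| = -3

Step 3 incorrectly states that |t| = t for all t. The correct definition is |t| = t when t >= 0, and |t| = -t when t < 0. Since -3 < 0, we have |-3| = -(-3) = 3, not -3.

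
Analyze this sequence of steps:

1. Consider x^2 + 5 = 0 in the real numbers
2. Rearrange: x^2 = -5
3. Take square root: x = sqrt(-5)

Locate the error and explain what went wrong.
Step 3: Take square root: x = sqrt(-5)

Step 3 takes the square root of -5, which is negative. In the real number system, the square root of a negative number is undefined. The equation x^2 + 5 = 0 has no real solutions. Square roots of negative numbers only exist in the complex numbers.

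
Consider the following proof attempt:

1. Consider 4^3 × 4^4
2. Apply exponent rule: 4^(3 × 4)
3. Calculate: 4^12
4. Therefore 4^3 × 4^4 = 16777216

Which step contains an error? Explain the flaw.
Step 2: Apply exponent rule: 4^(3 × 4)

Step 2 incorrectly states that a^b × a^c = a^(b×c). The correct rule is a^b × a^c = a^(b+c). The actual value is 4^3 × 4^4 = 4^7 = 16384, not 4^12 = 16777216.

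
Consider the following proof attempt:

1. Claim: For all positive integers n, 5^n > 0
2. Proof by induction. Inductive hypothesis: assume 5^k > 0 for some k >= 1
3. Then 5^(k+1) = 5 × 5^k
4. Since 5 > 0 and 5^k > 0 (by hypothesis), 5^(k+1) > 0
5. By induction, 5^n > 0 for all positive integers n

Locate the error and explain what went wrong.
Step 5: By induction, 5^n > 0 for all positive integers n

Step 5 concludes the proof by induction, but no base case was ever established. A valid induction proof requires: (1) a base case proving 5^1 > 0, and (2) an inductive step showing IF 5^k > 0 THEN 5^(k+1) > 0. Steps 2-4 correctly establish the inductive step, but without the base case the conclusion in step 5 does not follow.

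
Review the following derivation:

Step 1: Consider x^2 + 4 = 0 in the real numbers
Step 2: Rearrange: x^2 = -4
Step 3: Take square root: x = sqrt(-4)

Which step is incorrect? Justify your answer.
Step 3: Take square root: x = sqrt(-4)

Step 3 takes the square root of -4, which is negative. In the real number system, the square root of a negative number is undefined. The equation x^2 + 4 = 0 has no real solutions. Square roots of negative numbers only exist in the complex numbers.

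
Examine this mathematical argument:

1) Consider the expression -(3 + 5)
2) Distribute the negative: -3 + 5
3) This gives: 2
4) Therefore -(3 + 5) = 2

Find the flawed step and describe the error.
Step 2: Distribute the negative: -3 + 5

Step 2 incorrectly distributes the negative sign. The correct distribution is -(3 + 5) = -3 - 5 = -8. The negative must be applied to both terms, not just the first. The error treats -(3 + 5) as -3 + 5, which equals 2 instead of -8.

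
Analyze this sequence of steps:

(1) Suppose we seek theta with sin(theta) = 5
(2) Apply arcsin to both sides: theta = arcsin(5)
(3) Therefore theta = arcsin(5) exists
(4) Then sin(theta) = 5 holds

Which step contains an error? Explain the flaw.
Step 2: Apply arcsin to both sides: theta = arcsin(5)

Step 2 applies arcsin to 5. However, arcsin(x) is only defined for x in [-1, 1] because sin(theta) can only produce values in that range. Since |5| > 1, arcsin(5) is undefined. There is no angle whose sine equals 5.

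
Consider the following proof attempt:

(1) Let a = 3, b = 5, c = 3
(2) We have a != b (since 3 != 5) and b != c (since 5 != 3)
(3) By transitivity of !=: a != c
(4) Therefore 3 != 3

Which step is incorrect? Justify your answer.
Step 3: By transitivity of !=: a != c

Step 3 incorrectly applies transitivity to the '!=' relation. Transitivity states: if a R b and b R c, then a R c. However, '!=' is not transitive. Counterexample: 3 != 5 and 5 != 3, but 3 = 3 (both equal 3). Transitivity holds for relations like <, <=, =, but not for !=.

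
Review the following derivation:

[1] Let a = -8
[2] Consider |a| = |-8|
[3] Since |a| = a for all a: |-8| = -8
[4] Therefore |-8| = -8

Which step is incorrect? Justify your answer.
Step 3: Since |a| = a for all a: |-8| = -8

Step 3 incorrectly states that |a| = a for all a. The correct definition is |a| = a when a >= 0, and |a| = -a when a < 0. Since -8 < 0, we have |-8| = -(-8) = 8, not -8.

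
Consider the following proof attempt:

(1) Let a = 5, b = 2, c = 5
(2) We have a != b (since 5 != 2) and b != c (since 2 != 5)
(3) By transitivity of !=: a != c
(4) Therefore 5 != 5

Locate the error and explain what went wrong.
Step 3: By transitivity of !=: a != c

Step 3 incorrectly applies transitivity to the '!=' relation. Transitivity states: if a R b and b R c, then a R c. However, '!=' is not transitive. Counterexample: 5 != 2 and 2 != 5, but 5 = 5 (both equal 5). Transitivity holds for relations like <, <=, =, but not for !=.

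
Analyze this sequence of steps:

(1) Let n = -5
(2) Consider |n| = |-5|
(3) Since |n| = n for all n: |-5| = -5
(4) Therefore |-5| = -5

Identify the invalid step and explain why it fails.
Step 3: Since |n| = n for all n: |-5| = -5

Step 3 incorrectly states that |n| = n for all n. The correct definition is |n| = n when n >= 0, and |n| = -n when n < 0. Since -5 < 0, we have |-5| = -(-5) = 5, not -5.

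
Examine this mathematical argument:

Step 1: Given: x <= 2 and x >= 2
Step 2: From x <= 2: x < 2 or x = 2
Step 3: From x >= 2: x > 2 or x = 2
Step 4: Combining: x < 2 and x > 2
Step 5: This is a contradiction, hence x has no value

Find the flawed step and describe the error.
Step 4: Combining: x < 2 and x > 2

Step 4 incorrectly combines the conditions. From x <= 2 and x >= 2, the intersection is x = 2. The error treats the 'or' cases as 'and' requirements. The correct conclusion is that x = 2 is the unique solution, not that no solution exists.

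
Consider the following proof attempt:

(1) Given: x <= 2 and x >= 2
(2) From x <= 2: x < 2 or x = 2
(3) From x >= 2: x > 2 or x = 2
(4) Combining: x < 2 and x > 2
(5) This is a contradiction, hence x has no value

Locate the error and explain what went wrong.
Step 4: Combining: x < 2 and x > 2

Step 4 incorrectly combines the conditions. From x <= 2 and x >= 2, the intersection is x = 2. The error treats the 'or' cases as 'and' requirements. The correct conclusion is that x = 2 is the unique solution, not that no solution exists.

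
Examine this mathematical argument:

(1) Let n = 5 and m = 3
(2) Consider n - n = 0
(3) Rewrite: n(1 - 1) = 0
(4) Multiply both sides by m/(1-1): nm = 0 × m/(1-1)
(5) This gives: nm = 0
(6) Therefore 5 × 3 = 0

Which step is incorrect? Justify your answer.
Step 4: Multiply both sides by m/(1-1): nm = 0 × m/(1-1)

Step 4 multiplies both sides by m/(1-1). However, 1-1 = 0, so this is multiplication by m/0, which is undefined. We cannot multiply by an undefined expression.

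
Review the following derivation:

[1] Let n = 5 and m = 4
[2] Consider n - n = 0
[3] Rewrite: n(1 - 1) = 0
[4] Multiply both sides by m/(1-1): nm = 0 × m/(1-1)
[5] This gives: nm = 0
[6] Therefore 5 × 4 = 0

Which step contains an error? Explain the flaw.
Step 4: Multiply both sides by m/(1-1): nm = 0 × m/(1-1)

Step 4 multiplies both sides by m/(1-1). However, 1-1 = 0, so this is multiplication by m/0, which is undefined. We cannot multiply by an undefined expression.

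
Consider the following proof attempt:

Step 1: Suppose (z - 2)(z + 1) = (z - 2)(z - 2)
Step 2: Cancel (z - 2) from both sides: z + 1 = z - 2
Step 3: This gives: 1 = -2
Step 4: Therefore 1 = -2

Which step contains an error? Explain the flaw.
Step 2: Cancel (z - 2) from both sides: z + 1 = z - 2

Step 2 cancels (z - 2) from both sides. This is only valid if (z - 2) ≠ 0, i.e., z ≠ 2. When z = 2, both sides equal zero regardless of the other factors. The correct approach requires considering z = 2 as a separate case.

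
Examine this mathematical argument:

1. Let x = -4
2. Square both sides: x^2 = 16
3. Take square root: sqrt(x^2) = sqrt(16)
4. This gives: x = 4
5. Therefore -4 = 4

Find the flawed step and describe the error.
Step 4: This gives: x = 4

Step 4 incorrectly states that sqrt(x^2) = x. The correct identity is sqrt(x^2) = |x|. Since x = -4 < 0, we have sqrt(x^2) = |-4| = 4, not x = -4.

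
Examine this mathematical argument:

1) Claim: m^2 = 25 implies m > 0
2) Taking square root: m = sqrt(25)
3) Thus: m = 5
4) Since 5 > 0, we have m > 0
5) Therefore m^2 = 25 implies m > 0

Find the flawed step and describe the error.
Step 2: Taking square root: m = sqrt(25)

Step 2 takes the square root and assumes the positive root only. The equation m^2 = 25 actually has two solutions: m = 5 and m = -5. The proof silently assumes m > 0 without justification, then uses this assumption to conclude m > 0, which is circular. The counterexample m = -5 shows the claim is false.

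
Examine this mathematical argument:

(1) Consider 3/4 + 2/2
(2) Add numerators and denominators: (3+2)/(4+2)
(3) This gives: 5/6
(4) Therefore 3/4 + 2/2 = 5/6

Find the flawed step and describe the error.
Step 2: Add numerators and denominators: (3+2)/(4+2)

Step 2 incorrectly adds fractions by separately adding numerators and denominators. This is wrong. The correct method requires a common denominator: 3/4 + 2/2 = (3×2 + 2×4)/(4×2) = 14/8 = 7/4. The method used gives 5/6, which is different.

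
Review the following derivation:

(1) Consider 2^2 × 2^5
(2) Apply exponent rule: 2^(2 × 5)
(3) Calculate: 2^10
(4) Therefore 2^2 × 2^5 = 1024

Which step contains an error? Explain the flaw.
Step 2: Apply exponent rule: 2^(2 × 5)

Step 2 incorrectly states that a^b × a^c = a^(b×c). The correct rule is a^b × a^c = a^(b+c). The actual value is 2^2 × 2^5 = 2^7 = 128, not 2^10 = 1024.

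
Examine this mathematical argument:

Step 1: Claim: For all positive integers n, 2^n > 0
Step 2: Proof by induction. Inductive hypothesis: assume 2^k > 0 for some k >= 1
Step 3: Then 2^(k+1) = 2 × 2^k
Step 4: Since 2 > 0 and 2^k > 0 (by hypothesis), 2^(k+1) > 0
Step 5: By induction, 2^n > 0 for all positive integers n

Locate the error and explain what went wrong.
Step 5: By induction, 2^n > 0 for all positive integers n

Step 5 concludes the proof by induction, but no base case was ever established. A valid induction proof requires: (1) a base case proving 2^1 > 0, and (2) an inductive step showing IF 2^k > 0 THEN 2^(k+1) > 0. Steps 2-4 correctly establish the inductive step, but without the base case the conclusion in step 5 does not follow.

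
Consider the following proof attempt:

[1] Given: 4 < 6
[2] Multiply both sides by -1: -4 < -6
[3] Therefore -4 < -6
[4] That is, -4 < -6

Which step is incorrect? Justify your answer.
Step 2: Multiply both sides by -1: -4 < -6

Step 2 multiplies both sides by -1 but fails to reverse the inequality sign. When multiplying (or dividing) an inequality by a negative number, the direction must be reversed. Since 4 < 6, we should get -4 > -6, i.e., -4 > -6.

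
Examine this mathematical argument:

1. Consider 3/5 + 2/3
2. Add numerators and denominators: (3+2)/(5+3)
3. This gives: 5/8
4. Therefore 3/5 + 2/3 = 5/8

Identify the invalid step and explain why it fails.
Step 2: Add numerators and denominators: (3+2)/(5+3)

Step 2 incorrectly adds fractions by separately adding numerators and denominators. This is wrong. The correct method requires a common denominator: 3/5 + 2/3 = (3×3 + 2×5)/(5×3) = 19/15 = 19/15. The method used gives 5/8, which is different.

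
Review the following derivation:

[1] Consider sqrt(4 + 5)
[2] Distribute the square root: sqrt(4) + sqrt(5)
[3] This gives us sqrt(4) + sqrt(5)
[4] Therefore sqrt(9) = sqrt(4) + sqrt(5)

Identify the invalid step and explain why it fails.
Step 2: Distribute the square root: sqrt(4) + sqrt(5)

Step 2 incorrectly 'distributes' the square root over addition. The square root function does not distribute: sqrt(a + b) ≠ sqrt(a) + sqrt(b). In fact, sqrt(4 + 5) = sqrt(9) ≈ 3.0000, while sqrt(4) + sqrt(5) ≈ 4.2361.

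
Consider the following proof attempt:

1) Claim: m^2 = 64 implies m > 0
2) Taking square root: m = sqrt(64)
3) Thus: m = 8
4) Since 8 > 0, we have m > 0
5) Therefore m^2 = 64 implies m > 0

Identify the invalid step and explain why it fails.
Step 2: Taking square root: m = sqrt(64)

Step 2 takes the square root and assumes the positive root only. The equation m^2 = 64 actually has two solutions: m = 8 and m = -8. The proof silently assumes m > 0 without justification, then uses this assumption to conclude m > 0, which is circular. The counterexample m = -8 shows the claim is false.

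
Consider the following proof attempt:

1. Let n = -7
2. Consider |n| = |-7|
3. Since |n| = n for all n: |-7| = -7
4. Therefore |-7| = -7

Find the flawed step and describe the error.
Step 3: Since |n| = n for all n: |-7| = -7

Step 3 incorrectly states that |n| = n for all n. The correct definition is |n| = n when n >= 0, and |n| = -n when n < 0. Since -7 < 0, we have |-7| = -(-7) = 7, not -7.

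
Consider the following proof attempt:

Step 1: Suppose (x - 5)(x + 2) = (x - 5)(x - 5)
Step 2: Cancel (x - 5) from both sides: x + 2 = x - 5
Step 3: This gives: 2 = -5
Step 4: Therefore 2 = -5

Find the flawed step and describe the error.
Step 2: Cancel (x - 5) from both sides: x + 2 = x - 5

Step 2 cancels (x - 5) from both sides. This is only valid if (x - 5) ≠ 0, i.e., x ≠ 5. When x = 5, both sides equal zero regardless of the other factors. The correct approach requires considering x = 5 as a separate case.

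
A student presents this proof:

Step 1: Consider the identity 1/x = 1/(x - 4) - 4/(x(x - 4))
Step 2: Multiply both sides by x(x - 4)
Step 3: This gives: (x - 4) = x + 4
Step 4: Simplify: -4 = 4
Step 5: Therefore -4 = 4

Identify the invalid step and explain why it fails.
Step 3: This gives: (x - 4) = x + 4

Step 3 makes a sign error when clearing denominators. Multiplying -4/(x(x - 4)) by x(x - 4) gives -4, not +4. The correct result is (x - 4) = x - 4, which is trivially true, not (x - 4) = x + 4. (Step 1 is a valid identity: 1/(x - 4) - 4/(x(x - 4)) = (x - 4)/(x(x - 4)) = 1/x.)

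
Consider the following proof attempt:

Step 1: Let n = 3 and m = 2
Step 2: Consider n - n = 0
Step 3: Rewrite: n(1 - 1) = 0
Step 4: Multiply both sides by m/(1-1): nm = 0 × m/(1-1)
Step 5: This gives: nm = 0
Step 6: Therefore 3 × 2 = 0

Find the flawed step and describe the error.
Step 4: Multiply both sides by m/(1-1): nm = 0 × m/(1-1)

Step 4 multiplies both sides by m/(1-1). However, 1-1 = 0, so this is multiplication by m/0, which is undefined. We cannot multiply by an undefined expression.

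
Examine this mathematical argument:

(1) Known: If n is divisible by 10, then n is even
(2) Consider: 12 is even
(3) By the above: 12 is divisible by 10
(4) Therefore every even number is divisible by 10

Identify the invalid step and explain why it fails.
Step 3: By the above: 12 is divisible by 10

Step 3 commits the fallacy of affirming the consequent. The known fact 'divisible by 10 → even' does NOT imply 'even → divisible by 10'. That would be the converse, which is false. For example, 12 is even but 12 ÷ 10 = 1.20, which is not an integer.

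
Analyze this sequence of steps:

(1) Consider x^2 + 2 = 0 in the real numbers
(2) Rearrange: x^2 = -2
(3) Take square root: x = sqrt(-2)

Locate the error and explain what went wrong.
Step 3: Take square root: x = sqrt(-2)

Step 3 takes the square root of -2, which is negative. In the real number system, the square root of a negative number is undefined. The equation x^2 + 2 = 0 has no real solutions. Square roots of negative numbers only exist in the complex numbers.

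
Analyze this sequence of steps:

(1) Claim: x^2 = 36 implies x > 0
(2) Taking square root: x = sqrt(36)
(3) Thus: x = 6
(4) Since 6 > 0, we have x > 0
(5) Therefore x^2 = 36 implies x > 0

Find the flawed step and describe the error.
Step 2: Taking square root: x = sqrt(36)

Step 2 takes the square root and assumes the positive root only. The equation x^2 = 36 actually has two solutions: x = 6 and x = -6. The proof silently assumes x > 0 without justification, then uses this assumption to conclude x > 0, which is circular. The counterexample x = -6 shows the claim is false.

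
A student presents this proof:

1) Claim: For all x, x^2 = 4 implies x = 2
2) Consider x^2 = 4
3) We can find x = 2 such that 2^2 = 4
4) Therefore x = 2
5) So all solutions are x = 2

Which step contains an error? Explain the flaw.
Step 4: Therefore x = 2

Step 4 incorrectly concludes that x = 2 is the only solution. The proof shows that x = 2 is A solution (existence), but does not show it is the ONLY solution (uniqueness). In fact, x = -2 is also a solution since (-2)^2 = 4. Finding one solution doesn't prove there are no others.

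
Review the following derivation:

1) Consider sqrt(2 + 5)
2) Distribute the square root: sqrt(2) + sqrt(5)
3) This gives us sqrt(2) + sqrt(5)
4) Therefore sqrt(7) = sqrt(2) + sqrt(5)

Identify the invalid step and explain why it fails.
Step 2: Distribute the square root: sqrt(2) + sqrt(5)

Step 2 incorrectly 'distributes' the square root over addition. The square root function does not distribute: sqrt(a + b) ≠ sqrt(a) + sqrt(b). In fact, sqrt(2 + 5) = sqrt(7) ≈ 2.6458, while sqrt(2) + sqrt(5) ≈ 3.6503.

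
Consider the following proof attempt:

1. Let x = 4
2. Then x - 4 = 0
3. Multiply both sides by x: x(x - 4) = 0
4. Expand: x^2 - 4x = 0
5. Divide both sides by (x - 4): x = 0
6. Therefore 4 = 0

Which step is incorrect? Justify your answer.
Step 5: Divide both sides by (x - 4): x = 0

Step 5 divides both sides by (x - 4). However, since x = 4, we have (x - 4) = 0. Division by zero is undefined, making this step invalid.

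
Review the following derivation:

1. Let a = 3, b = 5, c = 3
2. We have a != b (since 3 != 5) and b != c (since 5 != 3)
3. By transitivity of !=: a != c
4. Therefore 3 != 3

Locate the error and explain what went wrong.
Step 3: By transitivity of !=: a != c

Step 3 incorrectly applies transitivity to the '!=' relation. Transitivity states: if a R b and b R c, then a R c. However, '!=' is not transitive. Counterexample: 3 != 5 and 5 != 3, but 3 = 3 (both equal 3). Transitivity holds for relations like <, <=, =, but not for !=.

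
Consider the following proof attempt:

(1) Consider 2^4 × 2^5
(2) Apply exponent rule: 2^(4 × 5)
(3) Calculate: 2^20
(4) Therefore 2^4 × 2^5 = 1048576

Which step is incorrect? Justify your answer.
Step 2: Apply exponent rule: 2^(4 × 5)

Step 2 incorrectly states that a^b × a^c = a^(b×c). The correct rule is a^b × a^c = a^(b+c). The actual value is 2^4 × 2^5 = 2^9 = 512, not 2^20 = 1048576.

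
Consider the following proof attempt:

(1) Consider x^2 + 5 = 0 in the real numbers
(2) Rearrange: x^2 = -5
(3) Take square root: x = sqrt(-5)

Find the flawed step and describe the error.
Step 3: Take square root: x = sqrt(-5)

Step 3 takes the square root of -5, which is negative. In the real number system, the square root of a negative number is undefined. The equation x^2 + 5 = 0 has no real solutions. Square roots of negative numbers only exist in the complex numbers.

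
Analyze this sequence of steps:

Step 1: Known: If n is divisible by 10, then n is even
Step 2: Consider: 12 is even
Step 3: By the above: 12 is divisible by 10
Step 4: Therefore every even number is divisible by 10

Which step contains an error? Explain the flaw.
Step 3: By the above: 12 is divisible by 10

Step 3 commits the fallacy of affirming the consequent. The known fact 'divisible by 10 → even' does NOT imply 'even → divisible by 10'. That would be the converse, which is false. For example, 12 is even but 12 ÷ 10 = 1.20, which is not an integer.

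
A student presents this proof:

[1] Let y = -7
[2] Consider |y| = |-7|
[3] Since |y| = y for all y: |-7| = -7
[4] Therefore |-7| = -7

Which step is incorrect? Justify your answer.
Step 3: Since |y| = y for all y: |-7| = -7

Step 3 incorrectly states that |y| = y for all y. The correct definition is |y| = y when y >= 0, and |y| = -y when y < 0. Since -7 < 0, we have |-7| = -(-7) = 7, not -7.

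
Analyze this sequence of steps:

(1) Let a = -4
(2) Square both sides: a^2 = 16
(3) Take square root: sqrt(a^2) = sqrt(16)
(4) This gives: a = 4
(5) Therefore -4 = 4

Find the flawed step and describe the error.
Step 4: This gives: a = 4

Step 4 incorrectly states that sqrt(a^2) = a. The correct identity is sqrt(a^2) = |a|. Since a = -4 < 0, we have sqrt(a^2) = |-4| = 4, not a = -4.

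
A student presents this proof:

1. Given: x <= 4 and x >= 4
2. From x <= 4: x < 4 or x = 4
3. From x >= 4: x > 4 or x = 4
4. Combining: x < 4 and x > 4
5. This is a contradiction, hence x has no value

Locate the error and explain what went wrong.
Step 4: Combining: x < 4 and x > 4

Step 4 incorrectly combines the conditions. From x <= 4 and x >= 4, the intersection is x = 4. The error treats the 'or' cases as 'and' requirements. The correct conclusion is that x = 4 is the unique solution, not that no solution exists.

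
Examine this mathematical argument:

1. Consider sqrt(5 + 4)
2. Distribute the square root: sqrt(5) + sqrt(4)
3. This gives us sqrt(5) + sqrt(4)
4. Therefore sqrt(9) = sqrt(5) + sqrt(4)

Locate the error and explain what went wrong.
Step 2: Distribute the square root: sqrt(5) + sqrt(4)

Step 2 incorrectly 'distributes' the square root over addition. The square root function does not distribute: sqrt(a + b) ≠ sqrt(a) + sqrt(b). In fact, sqrt(5 + 4) = sqrt(9) ≈ 3.0000, while sqrt(5) + sqrt(4) ≈ 4.2361.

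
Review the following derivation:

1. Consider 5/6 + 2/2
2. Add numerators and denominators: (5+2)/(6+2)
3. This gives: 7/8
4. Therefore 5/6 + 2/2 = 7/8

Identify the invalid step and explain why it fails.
Step 2: Add numerators and denominators: (5+2)/(6+2)

Step 2 incorrectly adds fractions by separately adding numerators and denominators. This is wrong. The correct method requires a common denominator: 5/6 + 2/2 = (5×2 + 2×6)/(6×2) = 22/12 = 11/6. The method used gives 7/8, which is different.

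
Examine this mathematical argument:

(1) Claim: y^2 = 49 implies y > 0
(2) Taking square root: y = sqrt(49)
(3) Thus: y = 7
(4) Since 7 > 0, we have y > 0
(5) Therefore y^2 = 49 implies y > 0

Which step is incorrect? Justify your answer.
Step 2: Taking square root: y = sqrt(49)

Step 2 takes the square root and assumes the positive root only. The equation y^2 = 49 actually has two solutions: y = 7 and y = -7. The proof silently assumes y > 0 without justification, then uses this assumption to conclude y > 0, which is circular. The counterexample y = -7 shows the claim is false.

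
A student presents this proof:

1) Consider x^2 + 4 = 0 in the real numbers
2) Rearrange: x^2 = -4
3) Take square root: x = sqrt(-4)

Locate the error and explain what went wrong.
Step 3: Take square root: x = sqrt(-4)

Step 3 takes the square root of -4, which is negative. In the real number system, the square root of a negative number is undefined. The equation x^2 + 4 = 0 has no real solutions. Square roots of negative numbers only exist in the complex numbers.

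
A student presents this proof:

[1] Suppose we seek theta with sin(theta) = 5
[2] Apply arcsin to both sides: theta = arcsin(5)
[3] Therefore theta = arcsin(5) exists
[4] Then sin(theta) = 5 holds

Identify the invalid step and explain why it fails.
Step 2: Apply arcsin to both sides: theta = arcsin(5)

Step 2 applies arcsin to 5. However, arcsin(x) is only defined for x in [-1, 1] because sin(theta) can only produce values in that range. Since |5| > 1, arcsin(5) is undefined. There is no angle whose sine equals 5.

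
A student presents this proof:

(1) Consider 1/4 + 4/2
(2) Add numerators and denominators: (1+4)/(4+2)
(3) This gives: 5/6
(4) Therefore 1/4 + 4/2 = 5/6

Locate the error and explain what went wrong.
Step 2: Add numerators and denominators: (1+4)/(4+2)

Step 2 incorrectly adds fractions by separately adding numerators and denominators. This is wrong. The correct method requires a common denominator: 1/4 + 4/2 = (1×2 + 4×4)/(4×2) = 18/8 = 9/4. The method used gives 5/6, which is different.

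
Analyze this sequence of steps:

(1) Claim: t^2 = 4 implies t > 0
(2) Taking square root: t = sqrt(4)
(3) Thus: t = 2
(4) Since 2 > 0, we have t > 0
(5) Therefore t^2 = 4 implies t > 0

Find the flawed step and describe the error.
Step 2: Taking square root: t = sqrt(4)

Step 2 takes the square root and assumes the positive root only. The equation t^2 = 4 actually has two solutions: t = 2 and t = -2. The proof silently assumes t > 0 without justification, then uses this assumption to conclude t > 0, which is circular. The counterexample t = -2 shows the claim is false.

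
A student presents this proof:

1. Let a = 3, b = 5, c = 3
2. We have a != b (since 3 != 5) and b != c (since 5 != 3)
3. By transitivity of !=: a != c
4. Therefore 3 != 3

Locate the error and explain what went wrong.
Step 3: By transitivity of !=: a != c

Step 3 incorrectly applies transitivity to the '!=' relation. Transitivity states: if a R b and b R c, then a R c. However, '!=' is not transitive. Counterexample: 3 != 5 and 5 != 3, but 3 = 3 (both equal 3). Transitivity holds for relations like <, <=, =, but not for !=.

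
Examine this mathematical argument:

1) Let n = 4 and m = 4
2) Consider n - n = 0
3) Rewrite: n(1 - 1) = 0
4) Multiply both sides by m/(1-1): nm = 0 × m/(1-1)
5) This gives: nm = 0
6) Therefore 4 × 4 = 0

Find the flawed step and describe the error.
Step 4: Multiply both sides by m/(1-1): nm = 0 × m/(1-1)

Step 4 multiplies both sides by m/(1-1). However, 1-1 = 0, so this is multiplication by m/0, which is undefined. We cannot multiply by an undefined expression.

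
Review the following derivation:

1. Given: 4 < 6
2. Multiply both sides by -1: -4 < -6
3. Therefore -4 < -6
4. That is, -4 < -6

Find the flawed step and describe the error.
Step 2: Multiply both sides by -1: -4 < -6

Step 2 multiplies both sides by -1 but fails to reverse the inequality sign. When multiplying (or dividing) an inequality by a negative number, the direction must be reversed. Since 4 < 6, we should get -4 > -6, i.e., -4 > -6.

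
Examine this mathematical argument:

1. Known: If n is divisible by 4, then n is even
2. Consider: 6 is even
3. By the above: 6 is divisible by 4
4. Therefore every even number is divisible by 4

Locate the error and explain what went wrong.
Step 3: By the above: 6 is divisible by 4

Step 3 commits the fallacy of affirming the consequent. The known fact 'divisible by 4 → even' does NOT imply 'even → divisible by 4'. That would be the converse, which is false. For example, 6 is even but 6 ÷ 4 = 1.50, which is not an integer.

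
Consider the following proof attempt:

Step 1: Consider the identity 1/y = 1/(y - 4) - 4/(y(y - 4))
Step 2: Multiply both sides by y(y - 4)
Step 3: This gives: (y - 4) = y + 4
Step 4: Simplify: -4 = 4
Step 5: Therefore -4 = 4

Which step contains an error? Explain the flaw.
Step 3: This gives: (y - 4) = y + 4

Step 3 makes a sign error when clearing denominators. Multiplying -4/(y(y - 4)) by y(y - 4) gives -4, not +4. The correct result is (y - 4) = y - 4, which is trivially true, not (y - 4) = y + 4. (Step 1 is a valid identity: 1/(y - 4) - 4/(y(y - 4)) = (y - 4)/(y(y - 4)) = 1/y.)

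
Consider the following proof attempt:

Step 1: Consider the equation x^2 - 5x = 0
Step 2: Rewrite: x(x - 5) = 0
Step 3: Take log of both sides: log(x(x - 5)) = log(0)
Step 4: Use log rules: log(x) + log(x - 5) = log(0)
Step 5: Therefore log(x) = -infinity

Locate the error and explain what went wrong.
Step 3: Take log of both sides: log(x(x - 5)) = log(0)

Step 3 takes the logarithm of both sides, resulting in log(0) on the right side. The logarithm is only defined for positive numbers; log(0) is undefined (approaches negative infinity). This operation is invalid.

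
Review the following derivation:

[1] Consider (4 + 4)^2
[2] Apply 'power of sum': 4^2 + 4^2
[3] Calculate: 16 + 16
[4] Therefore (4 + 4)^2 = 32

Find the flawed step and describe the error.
Step 2: Apply 'power of sum': 4^2 + 4^2

Step 2 incorrectly applies a non-existent rule '(a+b)^n = a^n + b^n'. This is false in general. The correct expansion uses the binomial theorem. The actual value is (4 + 4)^2 = 8^2 = 64, not 32.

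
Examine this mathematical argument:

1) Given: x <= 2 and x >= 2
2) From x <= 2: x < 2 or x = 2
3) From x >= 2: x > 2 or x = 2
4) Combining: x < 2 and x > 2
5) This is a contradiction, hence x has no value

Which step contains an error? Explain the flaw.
Step 4: Combining: x < 2 and x > 2

Step 4 incorrectly combines the conditions. From x <= 2 and x >= 2, the intersection is x = 2. The error treats the 'or' cases as 'and' requirements. The correct conclusion is that x = 2 is the unique solution, not that no solution exists.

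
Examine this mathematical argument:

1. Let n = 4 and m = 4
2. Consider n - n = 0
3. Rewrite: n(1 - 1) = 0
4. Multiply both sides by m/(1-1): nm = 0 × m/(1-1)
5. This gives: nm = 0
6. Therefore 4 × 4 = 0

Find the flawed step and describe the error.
Step 4: Multiply both sides by m/(1-1): nm = 0 × m/(1-1)

Step 4 multiplies both sides by m/(1-1). However, 1-1 = 0, so this is multiplication by m/0, which is undefined. We cannot multiply by an undefined expression.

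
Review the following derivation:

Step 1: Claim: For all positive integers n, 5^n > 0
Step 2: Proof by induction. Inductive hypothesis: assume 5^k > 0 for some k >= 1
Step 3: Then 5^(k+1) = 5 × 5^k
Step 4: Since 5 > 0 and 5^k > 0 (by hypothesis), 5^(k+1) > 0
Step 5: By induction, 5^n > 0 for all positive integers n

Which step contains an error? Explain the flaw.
Step 5: By induction, 5^n > 0 for all positive integers n

Step 5 concludes the proof by induction, but no base case was ever established. A valid induction proof requires: (1) a base case proving 5^1 > 0, and (2) an inductive step showing IF 5^k > 0 THEN 5^(k+1) > 0. Steps 2-4 correctly establish the inductive step, but without the base case the conclusion in step 5 does not follow.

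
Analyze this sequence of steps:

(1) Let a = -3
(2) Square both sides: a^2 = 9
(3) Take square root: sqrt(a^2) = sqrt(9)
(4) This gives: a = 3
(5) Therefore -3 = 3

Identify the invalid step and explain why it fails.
Step 4: This gives: a = 3

Step 4 incorrectly states that sqrt(a^2) = a. The correct identity is sqrt(a^2) = |a|. Since a = -3 < 0, we have sqrt(a^2) = |-3| = 3, not a = -3.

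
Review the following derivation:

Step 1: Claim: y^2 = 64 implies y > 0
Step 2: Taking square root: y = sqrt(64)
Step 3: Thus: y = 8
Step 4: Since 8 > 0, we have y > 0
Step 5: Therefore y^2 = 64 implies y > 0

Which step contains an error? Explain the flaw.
Step 2: Taking square root: y = sqrt(64)

Step 2 takes the square root and assumes the positive root only. The equation y^2 = 64 actually has two solutions: y = 8 and y = -8. The proof silently assumes y > 0 without justification, then uses this assumption to conclude y > 0, which is circular. The counterexample y = -8 shows the claim is false.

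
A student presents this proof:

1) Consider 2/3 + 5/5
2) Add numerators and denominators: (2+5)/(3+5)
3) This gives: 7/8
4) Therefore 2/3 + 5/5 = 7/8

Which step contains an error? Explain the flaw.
Step 2: Add numerators and denominators: (2+5)/(3+5)

Step 2 incorrectly adds fractions by separately adding numerators and denominators. This is wrong. The correct method requires a common denominator: 2/3 + 5/5 = (2×5 + 5×3)/(3×5) = 25/15 = 5/3. The method used gives 7/8, which is different.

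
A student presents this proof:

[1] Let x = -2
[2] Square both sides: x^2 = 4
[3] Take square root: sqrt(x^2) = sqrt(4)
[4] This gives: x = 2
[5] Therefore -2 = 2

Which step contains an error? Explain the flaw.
Step 4: This gives: x = 2

Step 4 incorrectly states that sqrt(x^2) = x. The correct identity is sqrt(x^2) = |x|. Since x = -2 < 0, we have sqrt(x^2) = |-2| = 2, not x = -2.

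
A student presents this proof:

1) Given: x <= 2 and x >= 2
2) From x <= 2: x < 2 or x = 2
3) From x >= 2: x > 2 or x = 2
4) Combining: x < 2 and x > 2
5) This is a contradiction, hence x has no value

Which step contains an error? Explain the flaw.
Step 4: Combining: x < 2 and x > 2

Step 4 incorrectly combines the conditions. From x <= 2 and x >= 2, the intersection is x = 2. The error treats the 'or' cases as 'and' requirements. The correct conclusion is that x = 2 is the unique solution, not that no solution exists.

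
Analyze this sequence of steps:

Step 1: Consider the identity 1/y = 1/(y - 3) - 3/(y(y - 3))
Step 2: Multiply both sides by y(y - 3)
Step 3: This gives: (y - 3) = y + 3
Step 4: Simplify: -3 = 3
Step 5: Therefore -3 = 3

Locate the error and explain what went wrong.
Step 3: This gives: (y - 3) = y + 3

Step 3 makes a sign error when clearing denominators. Multiplying -3/(y(y - 3)) by y(y - 3) gives -3, not +3. The correct result is (y - 3) = y - 3, which is trivially true, not (y - 3) = y + 3. (Step 1 is a valid identity: 1/(y - 3) - 3/(y(y - 3)) = (y - 3)/(y(y - 3)) = 1/y.)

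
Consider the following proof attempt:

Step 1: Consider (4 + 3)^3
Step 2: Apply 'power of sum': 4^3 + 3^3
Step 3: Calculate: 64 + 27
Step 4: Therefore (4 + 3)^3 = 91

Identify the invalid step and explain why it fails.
Step 2: Apply 'power of sum': 4^3 + 3^3

Step 2 incorrectly applies a non-existent rule '(a+b)^n = a^n + b^n'. This is false in general. The correct expansion uses the binomial theorem. The actual value is (4 + 3)^3 = 7^3 = 343, not 91.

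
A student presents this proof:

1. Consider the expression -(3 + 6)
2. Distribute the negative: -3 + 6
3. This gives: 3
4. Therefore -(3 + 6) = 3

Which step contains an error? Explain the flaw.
Step 2: Distribute the negative: -3 + 6

Step 2 incorrectly distributes the negative sign. The correct distribution is -(3 + 6) = -3 - 6 = -9. The negative must be applied to both terms, not just the first. The error treats -(3 + 6) as -3 + 6, which equals 3 instead of -9.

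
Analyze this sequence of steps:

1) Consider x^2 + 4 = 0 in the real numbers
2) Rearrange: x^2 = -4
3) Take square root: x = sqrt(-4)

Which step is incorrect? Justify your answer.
Step 3: Take square root: x = sqrt(-4)

Step 3 takes the square root of -4, which is negative. In the real number system, the square root of a negative number is undefined. The equation x^2 + 4 = 0 has no real solutions. Square roots of negative numbers only exist in the complex numbers.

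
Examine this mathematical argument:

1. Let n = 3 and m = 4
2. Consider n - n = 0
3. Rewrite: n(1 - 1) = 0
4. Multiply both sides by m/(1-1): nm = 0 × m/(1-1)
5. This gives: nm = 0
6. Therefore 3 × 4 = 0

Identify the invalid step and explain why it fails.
Step 4: Multiply both sides by m/(1-1): nm = 0 × m/(1-1)

Step 4 multiplies both sides by m/(1-1). However, 1-1 = 0, so this is multiplication by m/0, which is undefined. We cannot multiply by an undefined expression.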